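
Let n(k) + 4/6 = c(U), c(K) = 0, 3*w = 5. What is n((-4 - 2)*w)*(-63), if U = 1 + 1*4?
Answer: 42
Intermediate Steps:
U = 5 (U = 1 + 4 = 5)
w = 5/3 (w = (⅓)*5 = 5/3 ≈ 1.6667)
n(k) = -⅔ (n(k) = -⅔ + 0 = -⅔)
n((-4 - 2)*w)*(-63) = -⅔*(-63) = 42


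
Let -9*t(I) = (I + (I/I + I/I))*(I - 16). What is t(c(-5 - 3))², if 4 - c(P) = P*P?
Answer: 19430464/81 ≈ 2.3988e+5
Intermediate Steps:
c(P) = 4 - P² (c(P) = 4 - P*P = 4 - P²)
t(I) = -(-16 + I)*(2 + I)/9 (t(I) = -(I + (I/I + I/I))*(I - 16)/9 = -(I + (1 + 1))*(-16 + I)/9 = -(I + 2)*(-16 + I)/9 = -(2 + I)*(-16 + I)/9 = -(-16 + I)*(2 + I)/9)
t(c(-5 - 3))² = (32/9 - (4 - (-5 - 3)²)²/9 + 14*(4 - (-5 - 3)²)/9)² = (32/9 - (4 - 1*(-8)²)²/9 + 14*(4 - 1*(-8)²)/9)² = (32/9 - (4 - 1*64)²/9 + 14*(4 - 1*64)/9)² = (32/9 - (4 - 64)²/9 + 14*(4 - 64)/9)² = (32/9 - ⅑*(-60)² + (14/9)*(-60))² = (32/9 - ⅑*3600 - 280/3)² = (32/9 - 400 - 280/3)² = (-4408/9)² = 19430464/81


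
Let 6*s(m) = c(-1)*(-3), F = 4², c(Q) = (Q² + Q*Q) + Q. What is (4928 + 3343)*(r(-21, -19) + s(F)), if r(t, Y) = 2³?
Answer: 124065/2 ≈ 62033.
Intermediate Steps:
r(t, Y) = 8
c(Q) = Q + 2*Q² (c(Q) = (Q² + Q²) + Q = 2*Q² + Q = Q + 2*Q²)
F = 16
s(m) = -½ (s(m) = (-(1 + 2*(-1))*(-3))/6 = (-(1 - 2)*(-3))/6 = (-1*(-1)*(-3))/6 = (1*(-3))/6 = (⅙)*(-3) = -½)
(4928 + 3343)*(r(-21, -19) + s(F)) = (4928 + 3343)*(8 - ½) = 8271*(15/2) = 124065/2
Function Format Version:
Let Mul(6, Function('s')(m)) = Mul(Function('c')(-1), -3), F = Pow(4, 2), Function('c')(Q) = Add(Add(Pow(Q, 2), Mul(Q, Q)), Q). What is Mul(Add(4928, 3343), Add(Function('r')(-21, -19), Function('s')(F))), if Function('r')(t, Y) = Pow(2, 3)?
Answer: Rational(124065, 2) ≈ 62033.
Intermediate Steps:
Function('r')(t, Y) = 8
Function('c')(Q) = Add(Q, Mul(2, Pow(Q, 2))) (Function('c')(Q) = Add(Add(Pow(Q, 2), Pow(Q, 2)), Q) = Add(Mul(2, Pow(Q, 2)), Q) = Add(Q, Mul(2, Pow(Q, 2))))
F = 16
Function('s')(m) = Rational(-1, 2) (Function('s')(m) = Mul(Rational(1, 6), Mul(Mul(-1, Add(1, Mul(2, -1))), -3)) = Mul(Rational(1, 6), Mul(Mul(-1, Add(1, -2)), -3)) = Mul(Rational(1, 6), Mul(Mul(-1, -1), -3)) = Mul(Rational(1, 6), Mul(1, -3)) = Mul(Rational(1, 6), -3) = Rational(-1, 2))
Mul(Add(4928, 3343), Add(Function('r')(-21, -19), Function('s')(F))) = Mul(Add(4928, 3343), Add(8, Rational(-1, 2))) = Mul(8271, Rational(15, 2)) = Rational(124065, 2)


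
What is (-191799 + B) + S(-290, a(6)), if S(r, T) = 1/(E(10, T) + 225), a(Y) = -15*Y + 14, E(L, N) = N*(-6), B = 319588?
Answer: 87024310/681 ≈ 1.2779e+5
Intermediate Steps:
E(L, N) = -6*N
a(Y) = 14 - 15*Y
S(r, T) = 1/(225 - 6*T) (S(r, T) = 1/(-6*T + 225) = 1/(225 - 6*T))
(-191799 + B) + S(-290, a(6)) = (-191799 + 319588) - 1/(-225 + 6*(14 - 15*6)) = 127789 - 1/(-225 + 6*(14 - 90)) = 127789 - 1/(-225 + 6*(-76)) = 127789 - 1/(-225 - 456) = 127789 - 1/(-681) = 127789 - 1*(-1/681) = 127789 + 1/681 = 87024310/681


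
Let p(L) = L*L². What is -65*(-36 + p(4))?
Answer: -1820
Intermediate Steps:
p(L) = L³
-65*(-36 + p(4)) = -65*(-36 + 4³) = -65*(-36 + 64) = -65*28 = -1820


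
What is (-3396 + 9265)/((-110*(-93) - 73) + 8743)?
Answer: 5869/18900 ≈ 0.31053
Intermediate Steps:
(-3396 + 9265)/((-110*(-93) - 73) + 8743) = 5869/((10230 - 73) + 8743) = 5869/(10157 + 8743) = 5869/18900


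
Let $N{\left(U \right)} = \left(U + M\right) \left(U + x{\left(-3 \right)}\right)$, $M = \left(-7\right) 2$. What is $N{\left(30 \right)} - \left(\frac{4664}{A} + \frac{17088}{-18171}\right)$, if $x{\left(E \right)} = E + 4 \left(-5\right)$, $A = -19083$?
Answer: $\frac{4360849496}{38528577} \approx 113.18$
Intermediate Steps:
$M = -14$
$x{\left(E \right)} = -20 + E$ ($x{\left(E \right)} = E - 20 = -20 + E$)
$N{\left(U \right)} = \left(-23 + U\right) \left(-14 + U\right)$ ($N{\left(U \right)} = \left(U - 14\right) \left(U - 23\right) = \left(-14 + U\right) \left(U - 23\right) = \left(-14 + U\right) \left(-23 + U\right) = \left(-23 + U\right) \left(-14 + U\right)$)
$N{\left(30 \right)} - \left(\frac{4664}{A} + \frac{17088}{-18171}\right) = \left(322 + 30^{2} - 1110\right) - \left(\frac{4664}{-19083} + \frac{17088}{-18171}\right) = \left(322 + 900 - 1110\right) - \left(4664 \left(- \frac{1}{19083}\right) + 17088 \left(- \frac{1}{18171}\right)\right) = 112 - \left(- \frac{4664}{19083} - \frac{5696}{6057}\right) = 112 - - \frac{45648872}{38528577} = 112 + \frac{45648872}{38528577} = \frac{4360849496}{38528577}$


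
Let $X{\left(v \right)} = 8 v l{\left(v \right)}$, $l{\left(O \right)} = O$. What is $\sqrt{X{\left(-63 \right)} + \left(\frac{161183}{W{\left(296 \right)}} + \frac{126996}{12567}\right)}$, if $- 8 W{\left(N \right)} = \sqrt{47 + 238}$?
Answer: $\frac{2 \sqrt{11317740542119125 - 1612184758947510 \sqrt{285}}}{1193865} \approx 211.23 i$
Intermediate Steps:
$W{\left(N \right)} = - \frac{\sqrt{285}}{8}$ ($W{\left(N \right)} = - \frac{\sqrt{47 + 238}}{8} = - \frac{\sqrt{285}}{8}$)
$X{\left(v \right)} = 8 v^{2}$ ($X{\left(v \right)} = 8 v v = 8 v^{2}$)
$\sqrt{X{\left(-63 \right)} + \left(\frac{161183}{W{\left(296 \right)}} + \frac{126996}{12567}\right)} = \sqrt{8 \left(-63\right)^{2} + \left(\frac{161183}{\left(- \frac{1}{8}\right) \sqrt{285}} + \frac{126996}{12567}\right)} = \sqrt{8 \cdot 3969 + \left(161183 \left(- \frac{8 \sqrt{285}}{285}\right) + 126996 \cdot \frac{1}{12567}\right)} = \sqrt{31752 + \left(- \frac{1289464 \sqrt{285}}{285} + \frac{42332}{4189}\right)} = \sqrt{31752 + \left(\frac{42332}{4189} - \frac{1289464 \sqrt{285}}{285}\right)} = \sqrt{\frac{133051460}{4189} - \frac{1289464 \sqrt{285}}{285}}$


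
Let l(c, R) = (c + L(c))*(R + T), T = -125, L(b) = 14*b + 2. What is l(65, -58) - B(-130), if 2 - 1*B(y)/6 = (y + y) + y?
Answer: -181143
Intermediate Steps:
L(b) = 2 + 14*b
B(y) = 12 - 18*y (B(y) = 12 - 6*((y + y) + y) = 12 - 6*(2*y + y) = 12 - 18*y)
l(c, R) = (-125 + R)*(2 + 15*c) (l(c, R) = (c + (2 + 14*c))*(R - 125) = (2 + 15*c)*(-125 + R) = (-125 + R)*(2 + 15*c))
l(65, -58) - B(-130) = (-250 - 1875*65 + 2*(-58) + 15*(-58)*65) - (12 - 18*(-130)) = (-250 - 121875 - 116 - 56550) - (12 + 2340) = -178791 - 1*2352 = -178791 - 2352 = -181143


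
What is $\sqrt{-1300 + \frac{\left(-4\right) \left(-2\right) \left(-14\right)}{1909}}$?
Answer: $\frac{2 i \sqrt{1184444777}}{1909} \approx 36.056 i$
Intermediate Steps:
$\sqrt{-1300 + \frac{\left(-4\right) \left(-2\right) \left(-14\right)}{1909}} = \sqrt{-1300 + 8 \left(-14\right) \frac{1}{1909}} = \sqrt{-1300 - \frac{112}{1909}} = \sqrt{- \frac{2481812}{1909}} = \frac{2 i \sqrt{1184444777}}{1909}$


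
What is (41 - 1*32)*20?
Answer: 180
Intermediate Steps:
(41 - 1*32)*20 = (41 - 32)*20 = 9*20 = 180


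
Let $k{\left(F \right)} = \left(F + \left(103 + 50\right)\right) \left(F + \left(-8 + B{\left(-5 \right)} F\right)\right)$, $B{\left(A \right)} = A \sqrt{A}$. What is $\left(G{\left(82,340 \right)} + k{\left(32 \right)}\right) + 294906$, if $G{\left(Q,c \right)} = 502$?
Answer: $299848 - 29600 i \sqrt{5} \approx 2.9985 \cdot 10^{5} - 66188.0 i$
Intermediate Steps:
$B{\left(A \right)} = A^{\frac{3}{2}}$
$k{\left(F \right)} = \left(153 + F\right) \left(-8 + F - 5 i F \sqrt{5}\right)$ ($k{\left(F \right)} = \left(F + \left(103 + 50\right)\right) \left(F + \left(-8 + \left(-5\right)^{\frac{3}{2}} F\right)\right) = \left(F + 153\right) \left(F + \left(-8 + - 5 i \sqrt{5} F\right)\right) = \left(153 + F\right) \left(F - \left(8 + 5 i F \sqrt{5}\right)\right) = \left(153 + F\right) \left(-8 + F - 5 i F \sqrt{5}\right)$)
$\left(G{\left(82,340 \right)} + k{\left(32 \right)}\right) + 294906 = \left(502 - \left(-3416 - 1024 + 5 i \sqrt{5} \cdot 32^{2} + 765 i 32 \sqrt{5}\right)\right) + 294906 = \left(502 - \left(-4440 + 24480 i \sqrt{5} + 5 i \sqrt{5} \cdot 1024\right)\right) + 294906 = \left(502 - \left(-4440 + 29600 i \sqrt{5}\right)\right) + 294906 = \left(502 + \left(4440 - 29600 i \sqrt{5}\right)\right) + 294906 = \left(4942 - 29600 i \sqrt{5}\right) + 294906 = 299848 - 29600 i \sqrt{5}$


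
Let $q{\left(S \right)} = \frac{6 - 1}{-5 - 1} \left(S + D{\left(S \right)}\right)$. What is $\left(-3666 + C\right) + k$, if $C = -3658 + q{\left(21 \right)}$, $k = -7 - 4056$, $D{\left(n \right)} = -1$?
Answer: $- \frac{34211}{3} \approx -11404.0$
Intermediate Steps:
$q{\left(S \right)} = \frac{5}{6} - \frac{5 S}{6}$ ($q{\left(S \right)} = \frac{6 - 1}{-5 - 1} \left(S - 1\right) = \frac{5}{-6} \left(-1 + S\right) = 5 \left(- \frac{1}{6}\right) \left(-1 + S\right) = - \frac{5 \left(-1 + S\right)}{6} = \frac{5}{6} - \frac{5 S}{6}$)
$k = -4063$ ($k = -7 - 4056 = -4063$)
$C = - \frac{11024}{3}$ ($C = -3658 + \left(\frac{5}{6} - \frac{35}{2}\right) = -3658 - \frac{50}{3} = - \frac{11024}{3} \approx -3674.7$)
$\left(-3666 + C\right) + k = \left(-3666 - \frac{11024}{3}\right) - 4063 = - \frac{22022}{3} - 4063 = - \frac{34211}{3}$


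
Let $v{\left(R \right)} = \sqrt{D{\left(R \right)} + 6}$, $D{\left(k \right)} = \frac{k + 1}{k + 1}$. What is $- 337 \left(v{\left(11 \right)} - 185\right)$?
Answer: $62345 - 337 \sqrt{7} \approx 61453.0$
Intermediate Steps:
$D{\left(k \right)} = 1$ ($D{\left(k \right)} = \frac{1 + k}{1 + k} = 1$)
$v{\left(R \right)} = \sqrt{7}$ ($v{\left(R \right)} = \sqrt{1 + 6} = \sqrt{7}$)
$- 337 \left(v{\left(11 \right)} - 185\right) = - 337 \left(\sqrt{7} - 185\right) = - 337 \left(-185 + \sqrt{7}\right) = 62345 - 337 \sqrt{7}$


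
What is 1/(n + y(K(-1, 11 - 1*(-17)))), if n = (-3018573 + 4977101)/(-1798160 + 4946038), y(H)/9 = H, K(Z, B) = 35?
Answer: 1573939/496770049 ≈ 0.0031683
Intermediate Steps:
y(H) = 9*H
n = 979264/1573939 (n = 1958528/3147878 = 1958528*(1/3147878) = 979264/1573939 ≈ 0.62217)
1/(n + y(K(-1, 11 - 1*(-17)))) = 1/(979264/1573939 + 9*35) = 1/(979264/1573939 + 315) = 1/(496770049/1573939) = 1573939/496770049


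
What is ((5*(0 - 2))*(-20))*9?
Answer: 1800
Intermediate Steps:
((5*(0 - 2))*(-20))*9 = ((5*(-2))*(-20))*9 = -10*(-20)*9 = 200*9 = 1800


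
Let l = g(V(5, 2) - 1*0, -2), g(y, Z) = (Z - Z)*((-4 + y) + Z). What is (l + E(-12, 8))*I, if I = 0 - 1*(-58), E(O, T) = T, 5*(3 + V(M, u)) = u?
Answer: 464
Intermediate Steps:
V(M, u) = -3 + u/5
g(y, Z) = 0 (g(y, Z) = 0*(-4 + Z + y) = 0)
l = 0
I = 58 (I = 0 + 58 = 58)
(l + E(-12, 8))*I = (0 + 8)*58 = 8*58 = 464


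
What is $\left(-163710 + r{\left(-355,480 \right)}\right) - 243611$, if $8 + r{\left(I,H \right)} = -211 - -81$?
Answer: $-407459$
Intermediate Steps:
$r{\left(I,H \right)} = -138$ ($r{\left(I,H \right)} = -8 - 130 = -138$)
$\left(-163710 + r{\left(-355,480 \right)}\right) - 243611 = \left(-163710 - 138\right) - 243611 = -163848 - 243611 = -407459$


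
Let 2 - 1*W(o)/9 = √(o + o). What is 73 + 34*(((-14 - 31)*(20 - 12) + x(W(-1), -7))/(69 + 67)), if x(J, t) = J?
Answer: -25/2 - 9*I*√2/4 ≈ -12.5 - 3.182*I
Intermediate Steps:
W(o) = 18 - 9*√2*√o (W(o) = 18 - 9*√(o + o) = 18 - 9*√2*√o)
73 + 34*(((-14 - 31)*(20 - 12) + x(W(-1), -7))/(69 + 67)) = 73 + 34*(((-14 - 31)*(20 - 12) + (18 - 9*√2*√(-1)))/(69 + 67)) = 73 + 34*((-45*8 + (18 - 9*√2*I))/136) = 73 + 34*((-360 + (18 - 9*I*√2))*(1/136)) = 73 + 34*((-342 - 9*I*√2)*(1/136)) = 73 + 34*(-171/68 - 9*I*√2/136) = 73 + (-171/2 - 9*I*√2/4) = -25/2 - 9*I*√2/4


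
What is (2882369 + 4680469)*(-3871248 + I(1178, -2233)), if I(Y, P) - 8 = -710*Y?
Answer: -35602967425560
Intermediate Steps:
I(Y, P) = 8 - 710*Y
(2882369 + 4680469)*(-3871248 + I(1178, -2233)) = (2882369 + 4680469)*(-3871248 + (8 - 710*1178)) = 7562838*(-3871248 + (8 - 836380)) = 7562838*(-3871248 - 836372) = 7562838*(-4707620) = -35602967425560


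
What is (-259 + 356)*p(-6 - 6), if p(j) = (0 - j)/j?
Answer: -97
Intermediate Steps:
p(j) = -1 (p(j) = (-j)/j = -1)
(-259 + 356)*p(-6 - 6) = (-259 + 356)*(-1) = 97*(-1) = -97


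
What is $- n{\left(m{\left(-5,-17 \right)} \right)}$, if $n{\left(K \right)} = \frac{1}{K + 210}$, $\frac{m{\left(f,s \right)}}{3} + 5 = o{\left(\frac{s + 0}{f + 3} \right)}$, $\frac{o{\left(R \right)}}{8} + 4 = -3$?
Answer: $- \frac{1}{27} \approx -0.037037$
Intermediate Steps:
$o{\left(R \right)} = -56$ ($o{\left(R \right)} = -32 + 8 \left(-3\right) = -32 - 24 = -56$)
$m{\left(f,s \right)} = -183$ ($m{\left(f,s \right)} = -15 + 3 \left(-56\right) = -15 - 168 = -183$)
$n{\left(K \right)} = \frac{1}{210 + K}$
$- n{\left(m{\left(-5,-17 \right)} \right)} = - \frac{1}{210 - 183} = - \frac{1}{27}$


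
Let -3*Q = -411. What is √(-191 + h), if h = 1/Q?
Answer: 7*I*√73158/137 ≈ 13.82*I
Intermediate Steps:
Q = 137 (Q = -⅓*(-411) = 137)
h = 1/137 ≈ 0.0072993
√(-191 + h) = √(-191 + 1/137) = √(-26166/137) = 7*I*√73158/137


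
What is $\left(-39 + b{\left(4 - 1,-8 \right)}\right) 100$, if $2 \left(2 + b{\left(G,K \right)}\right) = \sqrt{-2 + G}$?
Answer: $-4050$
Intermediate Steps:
$b{\left(G,K \right)} = -2 + \frac{\sqrt{-2 + G}}{2}$
$\left(-39 + b{\left(4 - 1,-8 \right)}\right) 100 = \left(-39 - \left(2 - \frac{\sqrt{-2 + \left(4 - 1\right)}}{2}\right)\right) 100 = \left(-39 - \left(2 - \frac{\sqrt{-2 + 3}}{2}\right)\right) 100 = \left(-39 - \left(2 - \frac{\sqrt{1}}{2}\right)\right) 100 = \left(-39 + \left(-2 + \frac{1}{2} \cdot 1\right)\right) 100 = \left(-39 + \left(-2 + \frac{1}{2}\right)\right) 100 = \left(-39 - \frac{3}{2}\right) 100 = \left(- \frac{81}{2}\right) 100 = -4050$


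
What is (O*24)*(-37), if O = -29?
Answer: 25752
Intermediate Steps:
(O*24)*(-37) = -29*24*(-37) = -696*(-37) = 25752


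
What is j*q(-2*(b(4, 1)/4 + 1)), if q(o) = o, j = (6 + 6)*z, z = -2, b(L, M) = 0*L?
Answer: 48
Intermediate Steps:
b(L, M) = 0
j = -24 (j = (6 + 6)*(-2) = 12*(-2) = -24)
j*q(-2*(b(4, 1)/4 + 1)) = -(-48)*(0/4 + 1) = -(-48)*(0*(¼) + 1) = -(-48)*(0 + 1) = -(-48) = -24*(-2) = 48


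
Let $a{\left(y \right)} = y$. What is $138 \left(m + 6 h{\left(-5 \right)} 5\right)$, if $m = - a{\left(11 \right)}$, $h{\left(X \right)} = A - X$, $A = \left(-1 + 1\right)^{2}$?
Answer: $19182$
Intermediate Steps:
$A = 0$ ($A = 0^{2} = 0$)
$h{\left(X \right)} = - X$ ($h{\left(X \right)} = 0 - X = - X$)
$m = -11$ ($m = \left(-1\right) 11 = -11$)
$138 \left(m + 6 h{\left(-5 \right)} 5\right) = 138 \left(-11 + 6 \left(\left(-1\right) \left(-5\right)\right) 5\right) = 138 \left(-11 + 6 \cdot 5 \cdot 5\right) = 138 \left(-11 + 30 \cdot 5\right) = 138 \left(-11 + 150\right) = 138 \cdot 139 = 19182$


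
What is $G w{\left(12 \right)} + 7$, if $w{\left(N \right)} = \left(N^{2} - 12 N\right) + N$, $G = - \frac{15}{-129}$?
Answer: $\frac{361}{43} \approx 8.3954$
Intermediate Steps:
$G = \frac{5}{43}$ ($G = \left(-15\right) \left(- \frac{1}{129}\right) = \frac{5}{43} \approx 0.11628$)
$w{\left(N \right)} = N^{2} - 11 N$
$G w{\left(12 \right)} + 7 = \frac{5 \cdot 12 \left(-11 + 12\right)}{43} + 7 = \frac{5 \cdot 12 \cdot 1}{43} + 7 = \frac{5}{43} \cdot 12 + 7 = \frac{60}{43} + 7 = \frac{361}{43}$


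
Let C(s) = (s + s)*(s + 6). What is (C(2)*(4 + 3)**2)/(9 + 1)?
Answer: 784/5 ≈ 156.80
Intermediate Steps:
C(s) = 2*s*(6 + s) (C(s) = (2*s)*(6 + s) = 2*s*(6 + s))
(C(2)*(4 + 3)**2)/(9 + 1) = ((2*2*(6 + 2))*(4 + 3)**2)/(9 + 1) = ((2*2*8)*7**2)/10 = (32*49)*(1/10) = 1568*(1/10) = 784/5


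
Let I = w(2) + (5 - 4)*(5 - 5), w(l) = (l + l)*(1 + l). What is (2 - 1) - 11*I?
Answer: -131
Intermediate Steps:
w(l) = 2*l*(1 + l) (w(l) = (2*l)*(1 + l) = 2*l*(1 + l))
I = 12 (I = 2*2*(1 + 2) + (5 - 4)*(5 - 5) = 2*2*3 + 1*0 = 12 + 0 = 12)
(2 - 1) - 11*I = (2 - 1) - 11*12 = 1 - 132 = -131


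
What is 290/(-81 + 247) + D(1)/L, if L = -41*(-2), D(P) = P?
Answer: 11973/6806 ≈ 1.7592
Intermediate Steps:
L = 82
290/(-81 + 247) + D(1)/L = 290/(-81 + 247) + 1/82 = 290/166 + 1*(1/82) = 290*(1/166) + 1/82 = 145/83 + 1/82 = 11973/6806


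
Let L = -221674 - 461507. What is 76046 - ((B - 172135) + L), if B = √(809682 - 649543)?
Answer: 931362 - √160139 ≈ 9.3096e+5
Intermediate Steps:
B = √160139 ≈ 400.17
L = -683181
76046 - ((B - 172135) + L) = 76046 - ((√160139 - 172135) - 683181) = 76046 - ((-172135 + √160139) - 683181) = 76046 - (-855316 + √160139) = 76046 + (855316 - √160139) = 931362 - √160139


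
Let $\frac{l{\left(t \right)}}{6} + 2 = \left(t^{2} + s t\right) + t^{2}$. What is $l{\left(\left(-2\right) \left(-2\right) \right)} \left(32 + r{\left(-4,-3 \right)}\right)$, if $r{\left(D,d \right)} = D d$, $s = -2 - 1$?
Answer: $4752$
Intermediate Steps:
$s = -3$ ($s = -2 - 1 = -3$)
$l{\left(t \right)} = -12 - 18 t + 12 t^{2}$ ($l{\left(t \right)} = -12 + 6 \left(\left(t^{2} - 3 t\right) + t^{2}\right) = -12 + 6 \left(- 3 t + 2 t^{2}\right) = -12 + \left(- 18 t + 12 t^{2}\right) = -12 - 18 t + 12 t^{2}$)
$l{\left(\left(-2\right) \left(-2\right) \right)} \left(32 + r{\left(-4,-3 \right)}\right) = \left(-12 - 18 \left(\left(-2\right) \left(-2\right)\right) + 12 \left(\left(-2\right) \left(-2\right)\right)^{2}\right) \left(32 - -12\right) = \left(-12 - 72 + 12 \cdot 4^{2}\right) \left(32 + 12\right) = \left(-12 - 72 + 12 \cdot 16\right) 44 = \left(-12 - 72 + 192\right) 44 = 108 \cdot 44 = 4752$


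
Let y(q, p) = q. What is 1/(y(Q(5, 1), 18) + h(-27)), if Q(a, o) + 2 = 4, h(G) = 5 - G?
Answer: 1/34 ≈ 0.029412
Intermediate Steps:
Q(a, o) = 2 (Q(a, o) = -2 + 4 = 2)
1/(y(Q(5, 1), 18) + h(-27)) = 1/(2 + (5 - 1*(-27))) = 1/(2 + (5 + 27)) = 1/(2 + 32) = 1/34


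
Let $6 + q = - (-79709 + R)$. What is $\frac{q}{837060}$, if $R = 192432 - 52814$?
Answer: $- \frac{11983}{167412} \approx -0.071578$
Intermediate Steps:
$R = 139618$
$q = -59915$ ($q = -6 - \left(-79709 + 139618\right) = -6 - 59909 = -59915$)
$\frac{q}{837060} = - \frac{59915}{837060} = \left(-59915\right) \frac{1}{837060} = - \frac{11983}{167412}$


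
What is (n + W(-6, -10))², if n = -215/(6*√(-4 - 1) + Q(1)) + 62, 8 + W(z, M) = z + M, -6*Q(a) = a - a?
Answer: 42739/36 + 1634*I*√5/3 ≈ 1187.2 + 1217.9*I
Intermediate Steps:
Q(a) = 0 (Q(a) = -(a - a)/6 = -⅙*0 = 0)
W(z, M) = -8 + M + z (W(z, M) = -8 + (z + M) = -8 + (M + z) = -8 + M + z)
n = 62 + 43*I*√5/6 (n = -215/(6*√(-4 - 1) + 0) + 62 = -215/(6*√(-5) + 0) + 62 = -215/(6*(I*√5) + 0) + 62 = -215/(6*I*√5 + 0) + 62 = -215*(-I*√5/30) + 62 = -(-43)*I*√5/6 + 62 = 43*I*√5/6 + 62 = 62 + 43*I*√5/6 ≈ 62.0 + 16.025*I)
(n + W(-6, -10))² = ((62 + 43*I*√5/6) + (-8 - 10 - 6))² = ((62 + 43*I*√5/6) - 24)² = (38 + 43*I*√5/6)²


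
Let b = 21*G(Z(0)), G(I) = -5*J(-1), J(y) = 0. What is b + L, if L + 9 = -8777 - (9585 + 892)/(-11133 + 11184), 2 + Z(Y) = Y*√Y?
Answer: -458563/51 ≈ -8991.4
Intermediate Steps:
Z(Y) = -2 + Y^(3/2) (Z(Y) = -2 + Y*√Y = -2 + Y^(3/2))
G(I) = 0 (G(I) = -5*0 = 0)
L = -458563/51 (L = -9 + (-8777 - (9585 + 892)/(-11133 + 11184)) = -9 + (-8777 - 10477/51) = -9 - 458104/51 = -458563/51 ≈ -8991.4)
b = 0 (b = 21*0 = 0)
b + L = 0 - 458563/51 = -458563/51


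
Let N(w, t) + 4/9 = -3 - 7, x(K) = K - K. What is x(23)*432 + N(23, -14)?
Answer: -94/9 ≈ -10.444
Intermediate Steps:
x(K) = 0
N(w, t) = -94/9 (N(w, t) = -4/9 + (-3 - 7) = -4/9 - 10 = -94/9)
x(23)*432 + N(23, -14) = 0*432 - 94/9 = 0 - 94/9 = -94/9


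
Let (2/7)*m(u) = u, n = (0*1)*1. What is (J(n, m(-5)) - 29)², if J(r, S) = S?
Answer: 8649/4 ≈ 2162.3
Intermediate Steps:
n = 0 (n = 0*1 = 0)
m(u) = 7*u/2
(J(n, m(-5)) - 29)² = ((7/2)*(-5) - 29)² = (-35/2 - 29)² = (-93/2)² = 8649/4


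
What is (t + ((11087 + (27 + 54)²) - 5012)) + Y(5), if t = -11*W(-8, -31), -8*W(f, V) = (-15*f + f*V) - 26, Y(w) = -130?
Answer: 51905/4 ≈ 12976.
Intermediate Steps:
W(f, V) = 13/4 + 15*f/8 - V*f/8 (W(f, V) = -((-15*f + f*V) - 26)/8 = -((-15*f + V*f) - 26)/8 = -(-26 - 15*f + V*f)/8 = 13/4 + 15*f/8 - V*f/8)
t = 1881/4 (t = -11*(13/4 + (15/8)*(-8) - ⅛*(-31)*(-8)) = -11*(13/4 - 15 - 31) = -11*(-171/4) = 1881/4 ≈ 470.25)
(t + ((11087 + (27 + 54)²) - 5012)) + Y(5) = (1881/4 + ((11087 + (27 + 54)²) - 5012)) - 130 = (1881/4 + ((11087 + 81²) - 5012)) - 130 = (1881/4 + ((11087 + 6561) - 5012)) - 130 = (1881/4 + (17648 - 5012)) - 130 = (1881/4 + 12636) - 130 = 52425/4 - 130 = 51905/4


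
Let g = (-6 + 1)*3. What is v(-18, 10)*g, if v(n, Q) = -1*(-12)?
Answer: -180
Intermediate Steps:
v(n, Q) = 12
g = -15 (g = -5*3 = -15)
v(-18, 10)*g = 12*(-15) = -180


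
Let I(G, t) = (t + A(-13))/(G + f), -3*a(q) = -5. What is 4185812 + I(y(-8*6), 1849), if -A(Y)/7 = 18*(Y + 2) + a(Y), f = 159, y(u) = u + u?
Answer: 791128138/189 ≈ 4.1859e+6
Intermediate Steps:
a(q) = 5/3 (a(q) = -⅓*(-5) = 5/3)
y(u) = 2*u
A(Y) = -791/3 - 126*Y (A(Y) = -7*(18*(Y + 2) + 5/3) = -7*(18*(2 + Y) + 5/3) = -7*((36 + 18*Y) + 5/3) = -7*(113/3 + 18*Y) = -791/3 - 126*Y)
I(G, t) = (4123/3 + t)/(159 + G) (I(G, t) = (t + (-791/3 - 126*(-13)))/(G + 159) = (t + (-791/3 + 1638))/(159 + G) = (t + 4123/3)/(159 + G) = (4123/3 + t)/(159 + G))
4185812 + I(y(-8*6), 1849) = 4185812 + (4123/3 + 1849)/(159 + 2*(-8*6)) = 4185812 + (9670/3)/(159 + 2*(-48)) = 4185812 + (9670/3)/(159 - 96) = 4185812 + (9670/3)/63 = 4185812 + (1/63)*(9670/3) = 4185812 + 9670/189 = 791128138/189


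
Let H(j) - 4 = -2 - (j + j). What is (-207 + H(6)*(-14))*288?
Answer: -19296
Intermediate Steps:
H(j) = 2 - 2*j (H(j) = 4 + (-2 - (j + j)) = 4 + (-2 - 2*j) = 2 - 2*j)
(-207 + H(6)*(-14))*288 = (-207 + (2 - 2*6)*(-14))*288 = (-207 + (2 - 12)*(-14))*288 = (-207 - 10*(-14))*288 = (-207 + 140)*288 = -67*288 = -19296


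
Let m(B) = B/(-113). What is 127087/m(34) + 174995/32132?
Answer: -230718135931/546244 ≈ -4.2237e+5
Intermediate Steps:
m(B) = -B/113 (m(B) = B*(-1/113) = -B/113)
127087/m(34) + 174995/32132 = 127087/((-1/113*34)) + 174995/32132 = 127087/(-34/113) + 174995*(1/32132) = 127087*(-113/34) + 174995/32132 = -14360831/34 + 174995/32132 = -230718135931/546244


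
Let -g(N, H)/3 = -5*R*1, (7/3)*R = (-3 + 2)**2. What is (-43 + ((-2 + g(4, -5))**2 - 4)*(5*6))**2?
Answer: 434430649/2401 ≈ 1.8094e+5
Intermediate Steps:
R = 3/7 (R = 3*(-3 + 2)**2/7 = (3/7)*(-1)**2 = (3/7)*1 = 3/7 ≈ 0.42857)
g(N, H) = 45/7 (g(N, H) = -3*(-5*3/7) = -(-45)/7 = -3*(-15/7) = 45/7)
(-43 + ((-2 + g(4, -5))**2 - 4)*(5*6))**2 = (-43 + ((-2 + 45/7)**2 - 4)*(5*6))**2 = (-43 + ((31/7)**2 - 4)*30)**2 = (-43 + (961/49 - 4)*30)**2 = (-43 + (765/49)*30)**2 = (-43 + 22950/49)**2 = (20843/49)**2 = 434430649/2401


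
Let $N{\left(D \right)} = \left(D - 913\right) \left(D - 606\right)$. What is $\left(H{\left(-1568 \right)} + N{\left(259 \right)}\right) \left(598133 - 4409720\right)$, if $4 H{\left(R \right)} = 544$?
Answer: $-865512306438$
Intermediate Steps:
$N{\left(D \right)} = \left(-913 + D\right) \left(-606 + D\right)$
$H{\left(R \right)} = 136$ ($H{\left(R \right)} = \frac{1}{4} \cdot 544 = 136$)
$\left(H{\left(-1568 \right)} + N{\left(259 \right)}\right) \left(598133 - 4409720\right) = \left(136 + \left(553278 + 259^{2} - 393421\right)\right) \left(598133 - 4409720\right) = \left(136 + \left(553278 + 67081 - 393421\right)\right) \left(-3811587\right) = \left(136 + 226938\right) \left(-3811587\right) = 227074 \left(-3811587\right) = -865512306438$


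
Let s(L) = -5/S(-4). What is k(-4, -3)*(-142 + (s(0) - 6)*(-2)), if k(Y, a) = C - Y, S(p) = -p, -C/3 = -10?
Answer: -4335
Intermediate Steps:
C = 30 (C = -3*(-10) = 30)
s(L) = -5/4 (s(L) = -5/((-1*(-4))) = -5/4)
k(Y, a) = 30 - Y
k(-4, -3)*(-142 + (s(0) - 6)*(-2)) = (30 - 1*(-4))*(-142 + (-5/4 - 6)*(-2)) = (30 + 4)*(-142 - 29/4*(-2)) = 34*(-142 + 29/2) = 34*(-255/2) = -4335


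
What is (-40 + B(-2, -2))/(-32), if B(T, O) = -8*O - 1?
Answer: 25/32 ≈ 0.78125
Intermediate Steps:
B(T, O) = -1 - 8*O
(-40 + B(-2, -2))/(-32) = (-40 + (-1 - 8*(-2)))/(-32) = -(-40 + (-1 + 16))/32 = -(-40 + 15)/32 = -1/32*(-25) = 25/32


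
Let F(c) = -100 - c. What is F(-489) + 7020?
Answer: 7409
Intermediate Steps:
F(-489) + 7020 = (-100 - 1*(-489)) + 7020 = (-100 + 489) + 7020 = 389 + 7020 = 7409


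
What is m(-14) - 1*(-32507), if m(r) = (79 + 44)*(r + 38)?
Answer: 35459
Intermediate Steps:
m(r) = 4674 + 123*r (m(r) = 123*(38 + r) = 4674 + 123*r)
m(-14) - 1*(-32507) = (4674 + 123*(-14)) - 1*(-32507) = (4674 - 1722) + 32507 = 2952 + 32507 = 35459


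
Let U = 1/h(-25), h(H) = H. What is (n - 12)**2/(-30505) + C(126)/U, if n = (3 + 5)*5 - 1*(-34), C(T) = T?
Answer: -96094594/30505 ≈ -3150.1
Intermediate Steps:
n = 74 (n = 8*5 + 34 = 40 + 34 = 74)
U = -1/25 (U = 1/(-25) = -1/25 ≈ -0.040000)
(n - 12)**2/(-30505) + C(126)/U = (74 - 12)**2/(-30505) + 126/(-1/25) = 62**2*(-1/30505) + 126*(-25) = 3844*(-1/30505) - 3150 = -3844/30505 - 3150 = -96094594/30505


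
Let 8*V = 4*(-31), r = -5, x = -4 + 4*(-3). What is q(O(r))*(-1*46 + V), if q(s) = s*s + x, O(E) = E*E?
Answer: -74907/2 ≈ -37454.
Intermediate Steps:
x = -16 (x = -4 - 12 = -16)
O(E) = E²
q(s) = -16 + s² (q(s) = s*s - 16 = s² - 16 = -16 + s²)
V = -31/2 (V = (4*(-31))/8 = (⅛)*(-124) = -31/2 ≈ -15.500)
q(O(r))*(-1*46 + V) = (-16 + ((-5)²)²)*(-1*46 - 31/2) = (-16 + 25²)*(-46 - 31/2) = (-16 + 625)*(-123/2) = 609*(-123/2) = -74907/2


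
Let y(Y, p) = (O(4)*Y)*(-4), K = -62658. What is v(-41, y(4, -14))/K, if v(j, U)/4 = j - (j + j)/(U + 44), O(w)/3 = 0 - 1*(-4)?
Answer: 1025/386391 ≈ 0.0026528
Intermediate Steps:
O(w) = 12 (O(w) = 3*(0 - 1*(-4)) = 3*(0 + 4) = 3*4 = 12)
y(Y, p) = -48*Y (y(Y, p) = (12*Y)*(-4) = -48*Y)
v(j, U) = 4*j - 8*j/(44 + U) (v(j, U) = 4*(j - (j + j)/(U + 44)) = 4*(j - 2*j/(44 + U)) = 4*j - 8*j/(44 + U))
v(-41, y(4, -14))/K = (4*(-41)*(42 - 48*4)/(44 - 48*4))/(-62658) = (4*(-41)*(42 - 192)/(44 - 192))*(-1/62658) = (4*(-41)*(-150)/(-148))*(-1/62658) = (4*(-41)*(-1/148)*(-150))*(-1/62658) = -6150/37*(-1/62658) = 1025/386391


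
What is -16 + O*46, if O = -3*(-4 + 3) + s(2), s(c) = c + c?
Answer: 306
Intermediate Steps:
s(c) = 2*c
O = 7 (O = -3*(-4 + 3) + 2*2 = -3*(-1) + 4 = 3 + 4 = 7)
-16 + O*46 = -16 + 7*46 = -16 + 322 = 306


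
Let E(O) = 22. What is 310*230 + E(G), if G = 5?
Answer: 71322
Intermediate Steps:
310*230 + E(G) = 310*230 + 22 = 71300 + 22 = 71322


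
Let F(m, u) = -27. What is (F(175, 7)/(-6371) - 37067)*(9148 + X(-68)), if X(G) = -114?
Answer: -2133413700220/6371 ≈ -3.3486e+8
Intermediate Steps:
(F(175, 7)/(-6371) - 37067)*(9148 + X(-68)) = (-27/(-6371) - 37067)*(9148 - 114) = (-27*(-1/6371) - 37067)*9034 = (27/6371 - 37067)*9034 = -236153830/6371*9034 = -2133413700220/6371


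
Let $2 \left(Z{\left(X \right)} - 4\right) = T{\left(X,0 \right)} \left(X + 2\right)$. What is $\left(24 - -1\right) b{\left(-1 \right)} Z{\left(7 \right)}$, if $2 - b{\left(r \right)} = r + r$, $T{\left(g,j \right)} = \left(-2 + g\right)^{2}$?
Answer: $11650$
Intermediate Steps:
$Z{\left(X \right)} = 4 + \frac{\left(-2 + X\right)^{2} \left(2 + X\right)}{2}$ ($Z{\left(X \right)} = 4 + \frac{\left(-2 + X\right)^{2} \left(X + 2\right)}{2} = 4 + \frac{\left(-2 + X\right)^{2} \left(2 + X\right)}{2}$)
$b{\left(r \right)} = 2 - 2 r$ ($b{\left(r \right)} = 2 - \left(r + r\right) = 2 - 2 r$)
$\left(24 - -1\right) b{\left(-1 \right)} Z{\left(7 \right)} = \left(24 - -1\right) \left(2 - -2\right) \left(8 + \frac{7^{3}}{2} - 7^{2} - 14\right) = \left(24 + 1\right) \left(2 + 2\right) \left(8 + \frac{1}{2} \cdot 343 - 49 - 14\right) = 25 \cdot 4 \left(8 + \frac{343}{2} - 49 - 14\right) = 100 \cdot \frac{233}{2} = 11650$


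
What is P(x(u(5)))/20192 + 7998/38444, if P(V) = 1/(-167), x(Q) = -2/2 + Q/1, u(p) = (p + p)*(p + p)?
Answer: 6742432357/32408907104 ≈ 0.20804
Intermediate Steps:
u(p) = 4*p**2 (u(p) = (2*p)*(2*p) = 4*p**2)
x(Q) = -1 + Q (x(Q) = -2*1/2 + Q*1 = -1 + Q)
P(V) = -1/167
P(x(u(5)))/20192 + 7998/38444 = -1/167/20192 + 7998/38444 = -1/167*1/20192 + 7998*(1/38444) = -1/3372064 + 3999/19222 = 6742432357/32408907104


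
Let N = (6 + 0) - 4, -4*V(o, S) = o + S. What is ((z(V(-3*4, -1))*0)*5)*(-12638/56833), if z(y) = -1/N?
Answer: 0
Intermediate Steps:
V(o, S) = -S/4 - o/4 (V(o, S) = -(o + S)/4 = -(S + o)/4 = -S/4 - o/4)
N = 2 (N = 6 - 4 = 2)
z(y) = -½ (z(y) = -1/2 = -1*½ = -½)
((z(V(-3*4, -1))*0)*5)*(-12638/56833) = (-½*0*5)*(-12638/56833) = (0*5)*(-12638*1/56833) = 0*(-12638/56833) = 0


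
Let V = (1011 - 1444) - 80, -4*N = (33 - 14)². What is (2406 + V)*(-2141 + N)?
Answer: -16895025/4 ≈ -4.2238e+6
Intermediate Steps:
N = -361/4 (N = -(33 - 14)²/4 = -¼*19² = -¼*361 = -361/4 ≈ -90.250)
V = -513 (V = -433 - 80 = -513)
(2406 + V)*(-2141 + N) = (2406 - 513)*(-2141 - 361/4) = 1893*(-8925/4) = -16895025/4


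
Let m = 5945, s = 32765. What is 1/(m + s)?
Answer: 1/38710 ≈ 2.5833e-5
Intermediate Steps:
1/(m + s) = 1/(5945 + 32765) = 1/38710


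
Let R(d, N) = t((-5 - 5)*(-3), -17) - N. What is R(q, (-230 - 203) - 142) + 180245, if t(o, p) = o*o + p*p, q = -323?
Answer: 182009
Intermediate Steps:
t(o, p) = o**2 + p**2
R(d, N) = 1189 - N (R(d, N) = (((-5 - 5)*(-3))**2 + (-17)**2) - N = ((-10*(-3))**2 + 289) - N = (30**2 + 289) - N = (900 + 289) - N = 1189 - N)
R(q, (-230 - 203) - 142) + 180245 = (1189 - ((-230 - 203) - 142)) + 180245 = (1189 - (-433 - 142)) + 180245 = (1189 - 1*(-575)) + 180245 = (1189 + 575) + 180245 = 1764 + 180245 = 182009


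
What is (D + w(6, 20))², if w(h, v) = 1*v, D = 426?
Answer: 198916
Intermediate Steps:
w(h, v) = v
(D + w(6, 20))² = (426 + 20)² = 446² = 198916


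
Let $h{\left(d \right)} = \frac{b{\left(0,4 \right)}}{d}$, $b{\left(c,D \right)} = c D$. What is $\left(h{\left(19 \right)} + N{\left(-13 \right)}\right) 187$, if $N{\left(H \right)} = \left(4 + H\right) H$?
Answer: $21879$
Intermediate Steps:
$N{\left(H \right)} = H \left(4 + H\right)$
$b{\left(c,D \right)} = D c$
$h{\left(d \right)} = 0$ ($h{\left(d \right)} = \frac{4 \cdot 0}{d} = \frac{0}{d} = 0$)
$\left(h{\left(19 \right)} + N{\left(-13 \right)}\right) 187 = \left(0 - 13 \left(4 - 13\right)\right) 187 = \left(0 - -117\right) 187 = \left(0 + 117\right) 187 = 117 \cdot 187 = 21879$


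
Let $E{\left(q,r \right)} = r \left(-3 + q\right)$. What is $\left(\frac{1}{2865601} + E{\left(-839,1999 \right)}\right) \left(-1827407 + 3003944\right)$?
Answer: $- \frac{5674742965813584909}{2865601} \approx -1.9803 \cdot 10^{12}$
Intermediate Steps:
$\left(\frac{1}{2865601} + E{\left(-839,1999 \right)}\right) \left(-1827407 + 3003944\right) = \left(\frac{1}{2865601} + 1999 \left(-3 - 839\right)\right) \left(-1827407 + 3003944\right) = \left(\frac{1}{2865601} + 1999 \left(-842\right)\right) 1176537 = \left(\frac{1}{2865601} - 1683158\right) 1176537 = \left(- \frac{4823259247957}{2865601}\right) 1176537 = - \frac{5674742965813584909}{2865601}$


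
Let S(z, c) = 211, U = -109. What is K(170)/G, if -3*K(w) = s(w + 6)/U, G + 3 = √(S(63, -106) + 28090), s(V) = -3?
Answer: -3/3083828 - √28301/3083828 ≈ -5.5525e-5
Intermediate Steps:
G = -3 + √28301 (G = -3 + √(211 + 28090) = -3 + √28301 ≈ 165.23)
K(w) = -1/109 (K(w) = -(-1)/(-109) = -(-1)*(-1)/109 = -⅓*3/109 = -1/109)
K(170)/G = -1/(109*(-3 + √28301))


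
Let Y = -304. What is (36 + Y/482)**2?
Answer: 72658576/58081 ≈ 1251.0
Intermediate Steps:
(36 + Y/482)**2 = (36 - 304/482)**2 = (36 - 304*1/482)**2 = (36 - 152/241)**2 = (8524/241)**2 = 72658576/58081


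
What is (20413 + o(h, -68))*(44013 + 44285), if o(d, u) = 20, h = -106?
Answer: 1804193034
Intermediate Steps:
(20413 + o(h, -68))*(44013 + 44285) = (20413 + 20)*(44013 + 44285) = 20433*88298 = 1804193034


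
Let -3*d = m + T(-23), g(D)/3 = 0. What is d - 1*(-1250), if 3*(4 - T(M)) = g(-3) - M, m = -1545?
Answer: 15896/9 ≈ 1766.2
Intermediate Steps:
g(D) = 0 (g(D) = 3*0 = 0)
T(M) = 4 + M/3 (T(M) = 4 - (0 - M)/3 = 4 - (-1)*M/3 = 4 + M/3)
d = 4646/9 (d = -(-1545 + (4 + (1/3)*(-23)))/3 = -(-1545 + (4 - 23/3))/3 = -(-1545 - 11/3)/3 = -1/3*(-4646/3) = 4646/9 ≈ 516.22)
d - 1*(-1250) = 4646/9 - 1*(-1250) = 4646/9 + 1250 = 15896/9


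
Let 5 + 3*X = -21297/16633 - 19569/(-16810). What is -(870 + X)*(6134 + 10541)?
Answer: -2428971846507095/167760438 ≈ -1.4479e+7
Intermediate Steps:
X = -1430515043/838802190 (X = -5/3 + (-21297/16633 - 19569/(-16810))/3 = -5/3 + (-21297*1/16633 - 19569*(-1/16810))/3 = -5/3 + (-21297/16633 + 19569/16810)/3 = -5/3 + (⅓)*(-32511393/279600730) = -5/3 - 10837131/279600730 = -1430515043/838802190 ≈ -1.7054)
-(870 + X)*(6134 + 10541) = -(870 - 1430515043/838802190)*(6134 + 10541) = -728327390257*16675/838802190 = -1*2428971846507095/167760438 = -2428971846507095/167760438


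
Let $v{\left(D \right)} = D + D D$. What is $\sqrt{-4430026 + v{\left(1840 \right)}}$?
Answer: $i \sqrt{1042586} \approx 1021.1 i$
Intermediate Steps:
$v{\left(D \right)} = D + D^{2}$
$\sqrt{-4430026 + v{\left(1840 \right)}} = \sqrt{-4430026 + 1840 \left(1 + 1840\right)} = \sqrt{-4430026 + 1840 \cdot 1841} = \sqrt{-4430026 + 3387440} = \sqrt{-1042586} = i \sqrt{1042586}$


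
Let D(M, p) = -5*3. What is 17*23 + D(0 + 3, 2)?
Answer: 376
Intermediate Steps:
D(M, p) = -15
17*23 + D(0 + 3, 2) = 17*23 - 15 = 391 - 15 = 376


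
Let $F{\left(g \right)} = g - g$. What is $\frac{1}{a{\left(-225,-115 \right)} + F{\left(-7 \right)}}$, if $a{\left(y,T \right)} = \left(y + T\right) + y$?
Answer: $- \frac{1}{565} \approx -0.0017699$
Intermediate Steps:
$F{\left(g \right)} = 0$
$a{\left(y,T \right)} = T + 2 y$ ($a{\left(y,T \right)} = \left(T + y\right) + y = T + 2 y$)
$\frac{1}{a{\left(-225,-115 \right)} + F{\left(-7 \right)}} = \frac{1}{\left(-115 + 2 \left(-225\right)\right) + 0} = \frac{1}{\left(-115 - 450\right) + 0} = \frac{1}{-565 + 0} = \frac{1}{-565} = - \frac{1}{565}$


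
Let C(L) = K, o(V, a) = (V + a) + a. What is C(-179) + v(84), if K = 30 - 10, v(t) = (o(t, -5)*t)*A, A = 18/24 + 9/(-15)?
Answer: 4762/5 ≈ 952.40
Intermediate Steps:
o(V, a) = V + 2*a
A = 3/20 (A = 18*(1/24) + 9*(-1/15) = 3/4 - 3/5 = 3/20 ≈ 0.15000)
v(t) = 3*t*(-10 + t)/20 (v(t) = ((t + 2*(-5))*t)*(3/20) = ((t - 10)*t)*(3/20) = ((-10 + t)*t)*(3/20) = (t*(-10 + t))*(3/20) = 3*t*(-10 + t)/20)
K = 20
C(L) = 20
C(-179) + v(84) = 20 + (3/20)*84*(-10 + 84) = 20 + (3/20)*84*74 = 20 + 4662/5 = 4762/5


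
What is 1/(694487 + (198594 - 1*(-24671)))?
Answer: 1/917752 ≈ 1.0896e-6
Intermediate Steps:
1/(694487 + (198594 - 1*(-24671))) = 1/(694487 + (198594 + 24671)) = 1/(694487 + 223265) = 1/917752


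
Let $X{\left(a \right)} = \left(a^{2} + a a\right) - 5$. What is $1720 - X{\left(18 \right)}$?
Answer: $1077$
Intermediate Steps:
$X{\left(a \right)} = -5 + 2 a^{2}$ ($X{\left(a \right)} = \left(a^{2} + a^{2}\right) - 5 = 2 a^{2} - 5 = -5 + 2 a^{2}$)
$1720 - X{\left(18 \right)} = 1720 - \left(-5 + 2 \cdot 18^{2}\right) = 1720 - \left(-5 + 2 \cdot 324\right) = 1720 - \left(-5 + 648\right) = 1720 - 643 = 1077$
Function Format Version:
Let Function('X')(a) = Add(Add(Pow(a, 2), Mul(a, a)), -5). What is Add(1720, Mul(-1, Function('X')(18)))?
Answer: 1077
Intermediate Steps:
Function('X')(a) = Add(-5, Mul(2, Pow(a, 2))) (Function('X')(a) = Add(Add(Pow(a, 2), Pow(a, 2)), -5) = Add(Mul(2, Pow(a, 2)), -5) = Add(-5, Mul(2, Pow(a, 2))))
Add(1720, Mul(-1, Function('X')(18))) = Add(1720, Mul(-1, Add(-5, Mul(2, Pow(18, 2))))) = Add(1720, Mul(-1, Add(-5, Mul(2, 324)))) = Add(1720, Mul(-1, Add(-5, 648))) = Add(1720, Mul(-1, 643)) = Add(1720, -643) = 1077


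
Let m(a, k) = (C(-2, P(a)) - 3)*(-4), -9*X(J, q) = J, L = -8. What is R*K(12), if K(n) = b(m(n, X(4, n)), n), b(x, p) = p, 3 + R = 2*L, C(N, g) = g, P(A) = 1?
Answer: -228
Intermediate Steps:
X(J, q) = -J/9
R = -19 (R = -3 + 2*(-8) = -3 - 16 = -19)
m(a, k) = 8 (m(a, k) = (1 - 3)*(-4) = -2*(-4) = 8)
K(n) = n
R*K(12) = -19*12 = -228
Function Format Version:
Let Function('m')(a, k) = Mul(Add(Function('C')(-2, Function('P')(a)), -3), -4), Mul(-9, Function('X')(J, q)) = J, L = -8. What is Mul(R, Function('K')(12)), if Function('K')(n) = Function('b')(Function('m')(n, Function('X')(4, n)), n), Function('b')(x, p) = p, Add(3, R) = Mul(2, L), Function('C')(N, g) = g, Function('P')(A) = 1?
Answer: -228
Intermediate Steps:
Function('X')(J, q) = Mul(Rational(-1, 9), J)
R = -19 (R = Add(-3, Mul(2, -8)) = Add(-3, -16) = -19)
Function('m')(a, k) = 8 (Function('m')(a, k) = Mul(Add(1, -3), -4) = Mul(-2, -4) = 8)
Function('K')(n) = n
Mul(R, Function('K')(12)) = Mul(-19, 12) = -228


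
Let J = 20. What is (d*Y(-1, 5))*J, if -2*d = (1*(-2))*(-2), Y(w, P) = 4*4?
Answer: -640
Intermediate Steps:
Y(w, P) = 16
d = -2 (d = -1*(-2)*(-2)/2 = -(-1)*(-2) = -½*4 = -2)
(d*Y(-1, 5))*J = -2*16*20 = -32*20 = -640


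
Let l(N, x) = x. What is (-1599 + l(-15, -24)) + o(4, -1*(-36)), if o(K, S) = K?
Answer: -1619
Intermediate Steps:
(-1599 + l(-15, -24)) + o(4, -1*(-36)) = (-1599 - 24) + 4 = -1623 + 4 = -1619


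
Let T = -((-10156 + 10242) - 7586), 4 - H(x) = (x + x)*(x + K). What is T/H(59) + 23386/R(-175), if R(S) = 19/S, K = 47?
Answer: -4264448975/19798 ≈ -2.1540e+5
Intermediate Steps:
H(x) = 4 - 2*x*(47 + x) (H(x) = 4 - (x + x)*(x + 47) = 4 - 2*x*(47 + x))
T = 7500 (T = -(86 - 7586) = -1*(-7500) = 7500)
T/H(59) + 23386/R(-175) = 7500/(4 - 94*59 - 2*59**2) + 23386/((19/(-175))) = 7500/(4 - 5546 - 2*3481) + 23386/((19*(-1/175))) = 7500/(4 - 5546 - 6962) + 23386/(-19/175) = 7500/(-12504) + 23386*(-175/19) = 7500*(-1/12504) - 4092550/19 = -625/1042 - 4092550/19 = -4264448975/19798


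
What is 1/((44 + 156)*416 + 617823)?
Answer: 1/701023 ≈ 1.4265e-6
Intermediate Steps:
1/((44 + 156)*416 + 617823) = 1/(200*416 + 617823) = 1/(83200 + 617823) = 1/701023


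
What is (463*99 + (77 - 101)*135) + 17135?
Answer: 59732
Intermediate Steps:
(463*99 + (77 - 101)*135) + 17135 = (45837 - 24*135) + 17135 = (45837 - 3240) + 17135 = 42597 + 17135 = 59732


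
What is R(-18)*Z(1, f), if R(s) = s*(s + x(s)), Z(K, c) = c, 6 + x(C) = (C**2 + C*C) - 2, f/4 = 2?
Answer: -89568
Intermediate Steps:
f = 8 (f = 4*2 = 8)
x(C) = -8 + 2*C**2 (x(C) = -6 + ((C**2 + C*C) - 2) = -6 + ((C**2 + C**2) - 2) = -6 + (2*C**2 - 2) = -6 + (-2 + 2*C**2) = -8 + 2*C**2)
R(s) = s*(-8 + s + 2*s**2) (R(s) = s*(s + (-8 + 2*s**2)) = s*(-8 + s + 2*s**2))
R(-18)*Z(1, f) = -18*(-8 - 18 + 2*(-18)**2)*8 = -18*(-8 - 18 + 2*324)*8 = -18*(-8 - 18 + 648)*8 = -18*622*8 = -11196*8 = -89568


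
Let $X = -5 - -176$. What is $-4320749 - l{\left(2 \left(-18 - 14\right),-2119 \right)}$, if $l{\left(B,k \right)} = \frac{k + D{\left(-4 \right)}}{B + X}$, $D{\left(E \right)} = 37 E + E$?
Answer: $- \frac{462317872}{107} \approx -4.3207 \cdot 10^{6}$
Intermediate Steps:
$X = 171$ ($X = -5 + 176 = 171$)
$D{\left(E \right)} = 38 E$
$l{\left(B,k \right)} = \frac{-152 + k}{171 + B}$ ($l{\left(B,k \right)} = \frac{k + 38 \left(-4\right)}{B + 171} = \frac{k - 152}{171 + B} = \frac{-152 + k}{171 + B}$)
$-4320749 - l{\left(2 \left(-18 - 14\right),-2119 \right)} = -4320749 - \frac{-152 - 2119}{171 + 2 \left(-18 - 14\right)} = -4320749 - \frac{1}{171 + 2 \left(-32\right)} \left(-2271\right) = -4320749 - \frac{1}{171 - 64} \left(-2271\right) = -4320749 - \frac{1}{107} \left(-2271\right) = -4320749 - - \frac{2271}{107} = -4320749 + \frac{2271}{107} = - \frac{462317872}{107}$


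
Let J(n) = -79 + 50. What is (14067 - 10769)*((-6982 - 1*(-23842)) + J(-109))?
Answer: 55508638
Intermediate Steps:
J(n) = -29
(14067 - 10769)*((-6982 - 1*(-23842)) + J(-109)) = (14067 - 10769)*((-6982 - 1*(-23842)) - 29) = 3298*((-6982 + 23842) - 29) = 3298*(16860 - 29) = 3298*16831 = 55508638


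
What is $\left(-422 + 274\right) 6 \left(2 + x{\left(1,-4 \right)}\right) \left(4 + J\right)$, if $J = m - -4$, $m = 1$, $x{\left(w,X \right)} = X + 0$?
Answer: $15984$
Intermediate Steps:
$x{\left(w,X \right)} = X$
$J = 5$ ($J = 1 - -4 = 1 + 4 = 5$)
$\left(-422 + 274\right) 6 \left(2 + x{\left(1,-4 \right)}\right) \left(4 + J\right) = \left(-422 + 274\right) 6 \left(2 - 4\right) \left(4 + 5\right) = - 148 \cdot 6 \left(-2\right) 9 = - 148 \left(\left(-12\right) 9\right) = \left(-148\right) \left(-108\right) = 15984$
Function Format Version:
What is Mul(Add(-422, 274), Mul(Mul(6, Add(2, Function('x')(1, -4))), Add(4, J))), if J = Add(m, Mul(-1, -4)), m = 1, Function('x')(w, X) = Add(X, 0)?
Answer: 15984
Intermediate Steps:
Function('x')(w, X) = X
J = 5 (J = Add(1, Mul(-1, -4)) = Add(1, 4) = 5)
Mul(Add(-422, 274), Mul(Mul(6, Add(2, Function('x')(1, -4))), Add(4, J))) = Mul(Add(-422, 274), Mul(Mul(6, Add(2, -4)), Add(4, 5))) = Mul(-148, Mul(Mul(6, -2), 9)) = Mul(-148, Mul(-12, 9)) = Mul(-148, -108) = 15984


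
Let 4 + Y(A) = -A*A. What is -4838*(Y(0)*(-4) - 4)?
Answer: -58056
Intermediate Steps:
Y(A) = -4 - A² (Y(A) = -4 - A*A = -4 - A²)
-4838*(Y(0)*(-4) - 4) = -4838*((-4 - 1*0²)*(-4) - 4) = -4838*((-4 - 1*0)*(-4) - 4) = -4838*((-4 + 0)*(-4) - 4) = -4838*(-4*(-4) - 4) = -4838*(16 - 4) = -4838*12 = -58056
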